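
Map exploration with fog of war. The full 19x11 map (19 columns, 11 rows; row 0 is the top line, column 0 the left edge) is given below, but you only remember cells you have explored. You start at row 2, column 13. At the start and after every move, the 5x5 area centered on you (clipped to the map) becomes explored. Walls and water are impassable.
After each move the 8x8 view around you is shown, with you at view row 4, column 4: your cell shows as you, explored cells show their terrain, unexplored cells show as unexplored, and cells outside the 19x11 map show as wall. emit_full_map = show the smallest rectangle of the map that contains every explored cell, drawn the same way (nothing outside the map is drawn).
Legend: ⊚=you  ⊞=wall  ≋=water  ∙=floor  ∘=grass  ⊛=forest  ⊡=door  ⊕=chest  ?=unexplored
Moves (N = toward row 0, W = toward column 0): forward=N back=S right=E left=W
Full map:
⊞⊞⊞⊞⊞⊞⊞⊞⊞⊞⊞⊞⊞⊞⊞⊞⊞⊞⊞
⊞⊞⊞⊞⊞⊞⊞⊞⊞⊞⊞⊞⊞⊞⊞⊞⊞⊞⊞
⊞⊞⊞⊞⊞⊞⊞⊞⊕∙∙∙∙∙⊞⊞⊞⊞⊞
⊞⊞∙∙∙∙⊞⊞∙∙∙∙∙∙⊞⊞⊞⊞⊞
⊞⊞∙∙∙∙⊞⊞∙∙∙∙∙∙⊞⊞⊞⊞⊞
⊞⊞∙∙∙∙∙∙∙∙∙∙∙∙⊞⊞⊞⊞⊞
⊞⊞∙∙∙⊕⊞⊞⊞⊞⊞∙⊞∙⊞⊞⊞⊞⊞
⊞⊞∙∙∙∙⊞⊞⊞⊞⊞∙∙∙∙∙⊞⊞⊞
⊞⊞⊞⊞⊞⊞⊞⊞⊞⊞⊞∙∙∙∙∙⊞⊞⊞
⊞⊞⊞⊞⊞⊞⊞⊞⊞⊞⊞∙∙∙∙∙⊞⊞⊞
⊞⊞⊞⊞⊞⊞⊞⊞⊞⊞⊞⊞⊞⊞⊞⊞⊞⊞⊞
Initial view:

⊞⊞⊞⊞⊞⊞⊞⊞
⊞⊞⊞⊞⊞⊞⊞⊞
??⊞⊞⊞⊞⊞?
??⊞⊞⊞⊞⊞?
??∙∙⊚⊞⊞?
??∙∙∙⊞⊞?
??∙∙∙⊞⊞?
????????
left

⊞⊞⊞⊞⊞⊞⊞⊞
⊞⊞⊞⊞⊞⊞⊞⊞
??⊞⊞⊞⊞⊞⊞
??⊞⊞⊞⊞⊞⊞
??∙∙⊚∙⊞⊞
??∙∙∙∙⊞⊞
??∙∙∙∙⊞⊞
????????

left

⊞⊞⊞⊞⊞⊞⊞⊞
⊞⊞⊞⊞⊞⊞⊞⊞
??⊞⊞⊞⊞⊞⊞
??⊞⊞⊞⊞⊞⊞
??∙∙⊚∙∙⊞
??∙∙∙∙∙⊞
??∙∙∙∙∙⊞
????????

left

⊞⊞⊞⊞⊞⊞⊞⊞
⊞⊞⊞⊞⊞⊞⊞⊞
??⊞⊞⊞⊞⊞⊞
??⊞⊞⊞⊞⊞⊞
??⊕∙⊚∙∙∙
??∙∙∙∙∙∙
??∙∙∙∙∙∙
????????

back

⊞⊞⊞⊞⊞⊞⊞⊞
??⊞⊞⊞⊞⊞⊞
??⊞⊞⊞⊞⊞⊞
??⊕∙∙∙∙∙
??∙∙⊚∙∙∙
??∙∙∙∙∙∙
??∙∙∙∙∙?
????????

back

??⊞⊞⊞⊞⊞⊞
??⊞⊞⊞⊞⊞⊞
??⊕∙∙∙∙∙
??∙∙∙∙∙∙
??∙∙⊚∙∙∙
??∙∙∙∙∙?
??⊞⊞⊞∙⊞?
????????

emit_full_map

⊞⊞⊞⊞⊞⊞⊞⊞
⊞⊞⊞⊞⊞⊞⊞⊞
⊕∙∙∙∙∙⊞⊞
∙∙∙∙∙∙⊞⊞
∙∙⊚∙∙∙⊞⊞
∙∙∙∙∙???
⊞⊞⊞∙⊞???

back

??⊞⊞⊞⊞⊞⊞
??⊕∙∙∙∙∙
??∙∙∙∙∙∙
??∙∙∙∙∙∙
??∙∙⊚∙∙?
??⊞⊞⊞∙⊞?
??⊞⊞⊞∙∙?
????????

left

???⊞⊞⊞⊞⊞
???⊕∙∙∙∙
??⊞∙∙∙∙∙
??⊞∙∙∙∙∙
??∙∙⊚∙∙∙
??⊞⊞⊞⊞∙⊞
??⊞⊞⊞⊞∙∙
????????

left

????⊞⊞⊞⊞
????⊕∙∙∙
??⊞⊞∙∙∙∙
??⊞⊞∙∙∙∙
??∙∙⊚∙∙∙
??⊞⊞⊞⊞⊞∙
??⊞⊞⊞⊞⊞∙
????????

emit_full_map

??⊞⊞⊞⊞⊞⊞⊞⊞
??⊞⊞⊞⊞⊞⊞⊞⊞
??⊕∙∙∙∙∙⊞⊞
⊞⊞∙∙∙∙∙∙⊞⊞
⊞⊞∙∙∙∙∙∙⊞⊞
∙∙⊚∙∙∙∙???
⊞⊞⊞⊞⊞∙⊞???
⊞⊞⊞⊞⊞∙∙???


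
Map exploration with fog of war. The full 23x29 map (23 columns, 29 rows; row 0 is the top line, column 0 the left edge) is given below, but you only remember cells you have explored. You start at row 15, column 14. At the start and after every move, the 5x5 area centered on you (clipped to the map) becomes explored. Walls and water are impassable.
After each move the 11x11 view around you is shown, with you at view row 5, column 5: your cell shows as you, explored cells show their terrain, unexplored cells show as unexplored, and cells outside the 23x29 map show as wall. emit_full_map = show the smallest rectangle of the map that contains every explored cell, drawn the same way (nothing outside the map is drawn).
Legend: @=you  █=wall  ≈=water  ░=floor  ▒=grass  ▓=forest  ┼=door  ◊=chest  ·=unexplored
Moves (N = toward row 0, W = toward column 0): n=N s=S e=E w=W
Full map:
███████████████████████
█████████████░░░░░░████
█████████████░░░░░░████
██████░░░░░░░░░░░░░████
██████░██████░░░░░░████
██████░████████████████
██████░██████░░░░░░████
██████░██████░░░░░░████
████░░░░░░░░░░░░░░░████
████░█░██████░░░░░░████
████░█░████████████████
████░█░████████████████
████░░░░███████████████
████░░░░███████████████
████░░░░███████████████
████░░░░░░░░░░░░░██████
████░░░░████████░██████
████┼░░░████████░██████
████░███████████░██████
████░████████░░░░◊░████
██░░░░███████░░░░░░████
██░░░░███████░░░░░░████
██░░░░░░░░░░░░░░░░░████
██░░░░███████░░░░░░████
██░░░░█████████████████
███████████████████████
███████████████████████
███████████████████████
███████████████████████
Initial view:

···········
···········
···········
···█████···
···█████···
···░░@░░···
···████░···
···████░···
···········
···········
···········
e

···········
···········
···········
··██████···
··██████···
··░░░@░█···
··████░█···
··████░█···
···········
···········
···········

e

···········
···········
···········
·███████···
·███████···
·░░░░@██···
·████░██···
·████░██···
···········
···········
···········

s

···········
···········
·███████···
·███████···
·░░░░░██···
·████@██···
·████░██···
···██░██···
···········
···········
···········

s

···········
·███████···
·███████···
·░░░░░██···
·████░██···
·████@██···
···██░██···
···░░░◊░···
···········
···········
···········

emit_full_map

███████
███████
░░░░░██
████░██
████@██
··██░██
··░░░◊░

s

·███████···
·███████···
·░░░░░██···
·████░██···
·████░██···
···██@██···
···░░░◊░···
···░░░░░···
···········
···········
···········

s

·███████···
·░░░░░██···
·████░██···
·████░██···
···██░██···
···░░@◊░···
···░░░░░···
···░░░░░···
···········
···········
···········

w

··███████··
··░░░░░██··
··████░██··
··████░██··
···███░██··
···░░@░◊░··
···░░░░░░··
···░░░░░░··
···········
···········
···········

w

···███████·
···░░░░░██·
···████░██·
···████░██·
···████░██·
···█░@░░◊░·
···█░░░░░░·
···█░░░░░░·
···········
···········
···········

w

····███████
····░░░░░██
····████░██
···█████░██
···█████░██
···██@░░░◊░
···██░░░░░░
···██░░░░░░
···········
···········
···········

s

····░░░░░██
····████░██
···█████░██
···█████░██
···██░░░░◊░
···██@░░░░░
···██░░░░░░
···░░░░░···
···········
···········
···········

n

····███████
····░░░░░██
····████░██
···█████░██
···█████░██
···██@░░░◊░
···██░░░░░░
···██░░░░░░
···░░░░░···
···········
···········

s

····░░░░░██
····████░██
···█████░██
···█████░██
···██░░░░◊░
···██@░░░░░
···██░░░░░░
···░░░░░···
···········
···········
···········

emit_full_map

·███████
·███████
·░░░░░██
·████░██
█████░██
█████░██
██░░░░◊░
██@░░░░░
██░░░░░░
░░░░░···

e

···░░░░░██·
···████░██·
··█████░██·
··█████░██·
··██░░░░◊░·
··██░@░░░░·
··██░░░░░░·
··░░░░░░···
···········
···········
···········

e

··░░░░░██··
··████░██··
·█████░██··
·█████░██··
·██░░░░◊░··
·██░░@░░░··
·██░░░░░░··
·░░░░░░░···
···········
···········
···········

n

··███████··
··░░░░░██··
··████░██··
·█████░██··
·█████░██··
·██░░@░◊░··
·██░░░░░░··
·██░░░░░░··
·░░░░░░░···
···········
···········

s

··░░░░░██··
··████░██··
·█████░██··
·█████░██··
·██░░░░◊░··
·██░░@░░░··
·██░░░░░░··
·░░░░░░░···
···········
···········
···········

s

··████░██··
·█████░██··
·█████░██··
·██░░░░◊░··
·██░░░░░░··
·██░░@░░░··
·░░░░░░░···
···░░░░░···
···········
···········
···········

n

··░░░░░██··
··████░██··
·█████░██··
·█████░██··
·██░░░░◊░··
·██░░@░░░··
·██░░░░░░··
·░░░░░░░···
···░░░░░···
···········
···········

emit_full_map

·███████
·███████
·░░░░░██
·████░██
█████░██
█████░██
██░░░░◊░
██░░@░░░
██░░░░░░
░░░░░░░·
··░░░░░·


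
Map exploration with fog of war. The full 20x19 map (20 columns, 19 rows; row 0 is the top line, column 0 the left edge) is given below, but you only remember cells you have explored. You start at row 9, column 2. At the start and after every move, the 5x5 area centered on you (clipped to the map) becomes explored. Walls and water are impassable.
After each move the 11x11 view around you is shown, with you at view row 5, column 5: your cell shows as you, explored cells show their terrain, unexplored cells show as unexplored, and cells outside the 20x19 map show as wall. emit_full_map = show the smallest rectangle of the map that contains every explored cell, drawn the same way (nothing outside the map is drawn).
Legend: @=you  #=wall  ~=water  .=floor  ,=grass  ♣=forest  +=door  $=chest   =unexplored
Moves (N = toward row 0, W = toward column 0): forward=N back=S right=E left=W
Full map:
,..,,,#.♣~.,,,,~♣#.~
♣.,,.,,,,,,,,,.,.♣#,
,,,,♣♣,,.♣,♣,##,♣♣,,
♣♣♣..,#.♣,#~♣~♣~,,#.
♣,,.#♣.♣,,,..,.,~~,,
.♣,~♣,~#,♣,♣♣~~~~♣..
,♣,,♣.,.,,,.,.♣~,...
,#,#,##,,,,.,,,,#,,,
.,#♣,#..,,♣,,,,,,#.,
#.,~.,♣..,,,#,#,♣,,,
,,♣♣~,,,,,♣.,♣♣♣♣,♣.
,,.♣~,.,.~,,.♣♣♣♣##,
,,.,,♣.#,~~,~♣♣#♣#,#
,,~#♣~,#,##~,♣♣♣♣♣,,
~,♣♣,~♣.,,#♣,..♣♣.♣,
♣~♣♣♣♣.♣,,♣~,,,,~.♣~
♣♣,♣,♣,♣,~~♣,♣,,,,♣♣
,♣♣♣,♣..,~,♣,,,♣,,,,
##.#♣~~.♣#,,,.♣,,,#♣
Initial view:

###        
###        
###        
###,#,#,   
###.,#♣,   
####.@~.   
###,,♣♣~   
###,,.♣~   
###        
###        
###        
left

####       
####       
####       
####,#,#,  
####.,#♣,  
#####@,~.  
####,,♣♣~  
####,,.♣~  
####       
####       
####       

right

###        
###        
###        
###,#,#,   
###.,#♣,   
####.@~.   
###,,♣♣~   
###,,.♣~   
###        
###        
###        

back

###        
###        
###,#,#,   
###.,#♣,   
####.,~.   
###,,@♣~   
###,,.♣~   
###,,.,,   
###        
###        
###        

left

####       
####       
####,#,#,  
####.,#♣,  
#####.,~.  
####,@♣♣~  
####,,.♣~  
####,,.,,  
####       
####       
####       

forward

####       
####       
####       
####,#,#,  
####.,#♣,  
#####@,~.  
####,,♣♣~  
####,,.♣~  
####,,.,,  
####       
####       

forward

####       
####       
####       
####,♣,,   
####,#,#,  
####.@#♣,  
#####.,~.  
####,,♣♣~  
####,,.♣~  
####,,.,,  
####       

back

####       
####       
####,♣,,   
####,#,#,  
####.,#♣,  
#####@,~.  
####,,♣♣~  
####,,.♣~  
####,,.,,  
####       
####       

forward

####       
####       
####       
####,♣,,   
####,#,#,  
####.@#♣,  
#####.,~.  
####,,♣♣~  
####,,.♣~  
####,,.,,  
####       

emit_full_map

,♣,, 
,#,#,
.@#♣,
#.,~.
,,♣♣~
,,.♣~
,,.,,

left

#####      
#####      
#####      
#####,♣,,  
#####,#,#, 
#####@,#♣, 
######.,~. 
#####,,♣♣~ 
#####,,.♣~ 
#####,,.,, 
#####      

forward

#####      
#####      
#####      
#####.♣,   
#####,♣,,  
#####@#,#, 
#####.,#♣, 
######.,~. 
#####,,♣♣~ 
#####,,.♣~ 
#####,,.,, 

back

#####      
#####      
#####.♣,   
#####,♣,,  
#####,#,#, 
#####@,#♣, 
######.,~. 
#####,,♣♣~ 
#####,,.♣~ 
#####,,.,, 
#####      

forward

#####      
#####      
#####      
#####.♣,   
#####,♣,,  
#####@#,#, 
#####.,#♣, 
######.,~. 
#####,,♣♣~ 
#####,,.♣~ 
#####,,.,, 

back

#####      
#####      
#####.♣,   
#####,♣,,  
#####,#,#, 
#####@,#♣, 
######.,~. 
#####,,♣♣~ 
#####,,.♣~ 
#####,,.,, 
#####      

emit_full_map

.♣,  
,♣,, 
,#,#,
@,#♣,
#.,~.
,,♣♣~
,,.♣~
,,.,,


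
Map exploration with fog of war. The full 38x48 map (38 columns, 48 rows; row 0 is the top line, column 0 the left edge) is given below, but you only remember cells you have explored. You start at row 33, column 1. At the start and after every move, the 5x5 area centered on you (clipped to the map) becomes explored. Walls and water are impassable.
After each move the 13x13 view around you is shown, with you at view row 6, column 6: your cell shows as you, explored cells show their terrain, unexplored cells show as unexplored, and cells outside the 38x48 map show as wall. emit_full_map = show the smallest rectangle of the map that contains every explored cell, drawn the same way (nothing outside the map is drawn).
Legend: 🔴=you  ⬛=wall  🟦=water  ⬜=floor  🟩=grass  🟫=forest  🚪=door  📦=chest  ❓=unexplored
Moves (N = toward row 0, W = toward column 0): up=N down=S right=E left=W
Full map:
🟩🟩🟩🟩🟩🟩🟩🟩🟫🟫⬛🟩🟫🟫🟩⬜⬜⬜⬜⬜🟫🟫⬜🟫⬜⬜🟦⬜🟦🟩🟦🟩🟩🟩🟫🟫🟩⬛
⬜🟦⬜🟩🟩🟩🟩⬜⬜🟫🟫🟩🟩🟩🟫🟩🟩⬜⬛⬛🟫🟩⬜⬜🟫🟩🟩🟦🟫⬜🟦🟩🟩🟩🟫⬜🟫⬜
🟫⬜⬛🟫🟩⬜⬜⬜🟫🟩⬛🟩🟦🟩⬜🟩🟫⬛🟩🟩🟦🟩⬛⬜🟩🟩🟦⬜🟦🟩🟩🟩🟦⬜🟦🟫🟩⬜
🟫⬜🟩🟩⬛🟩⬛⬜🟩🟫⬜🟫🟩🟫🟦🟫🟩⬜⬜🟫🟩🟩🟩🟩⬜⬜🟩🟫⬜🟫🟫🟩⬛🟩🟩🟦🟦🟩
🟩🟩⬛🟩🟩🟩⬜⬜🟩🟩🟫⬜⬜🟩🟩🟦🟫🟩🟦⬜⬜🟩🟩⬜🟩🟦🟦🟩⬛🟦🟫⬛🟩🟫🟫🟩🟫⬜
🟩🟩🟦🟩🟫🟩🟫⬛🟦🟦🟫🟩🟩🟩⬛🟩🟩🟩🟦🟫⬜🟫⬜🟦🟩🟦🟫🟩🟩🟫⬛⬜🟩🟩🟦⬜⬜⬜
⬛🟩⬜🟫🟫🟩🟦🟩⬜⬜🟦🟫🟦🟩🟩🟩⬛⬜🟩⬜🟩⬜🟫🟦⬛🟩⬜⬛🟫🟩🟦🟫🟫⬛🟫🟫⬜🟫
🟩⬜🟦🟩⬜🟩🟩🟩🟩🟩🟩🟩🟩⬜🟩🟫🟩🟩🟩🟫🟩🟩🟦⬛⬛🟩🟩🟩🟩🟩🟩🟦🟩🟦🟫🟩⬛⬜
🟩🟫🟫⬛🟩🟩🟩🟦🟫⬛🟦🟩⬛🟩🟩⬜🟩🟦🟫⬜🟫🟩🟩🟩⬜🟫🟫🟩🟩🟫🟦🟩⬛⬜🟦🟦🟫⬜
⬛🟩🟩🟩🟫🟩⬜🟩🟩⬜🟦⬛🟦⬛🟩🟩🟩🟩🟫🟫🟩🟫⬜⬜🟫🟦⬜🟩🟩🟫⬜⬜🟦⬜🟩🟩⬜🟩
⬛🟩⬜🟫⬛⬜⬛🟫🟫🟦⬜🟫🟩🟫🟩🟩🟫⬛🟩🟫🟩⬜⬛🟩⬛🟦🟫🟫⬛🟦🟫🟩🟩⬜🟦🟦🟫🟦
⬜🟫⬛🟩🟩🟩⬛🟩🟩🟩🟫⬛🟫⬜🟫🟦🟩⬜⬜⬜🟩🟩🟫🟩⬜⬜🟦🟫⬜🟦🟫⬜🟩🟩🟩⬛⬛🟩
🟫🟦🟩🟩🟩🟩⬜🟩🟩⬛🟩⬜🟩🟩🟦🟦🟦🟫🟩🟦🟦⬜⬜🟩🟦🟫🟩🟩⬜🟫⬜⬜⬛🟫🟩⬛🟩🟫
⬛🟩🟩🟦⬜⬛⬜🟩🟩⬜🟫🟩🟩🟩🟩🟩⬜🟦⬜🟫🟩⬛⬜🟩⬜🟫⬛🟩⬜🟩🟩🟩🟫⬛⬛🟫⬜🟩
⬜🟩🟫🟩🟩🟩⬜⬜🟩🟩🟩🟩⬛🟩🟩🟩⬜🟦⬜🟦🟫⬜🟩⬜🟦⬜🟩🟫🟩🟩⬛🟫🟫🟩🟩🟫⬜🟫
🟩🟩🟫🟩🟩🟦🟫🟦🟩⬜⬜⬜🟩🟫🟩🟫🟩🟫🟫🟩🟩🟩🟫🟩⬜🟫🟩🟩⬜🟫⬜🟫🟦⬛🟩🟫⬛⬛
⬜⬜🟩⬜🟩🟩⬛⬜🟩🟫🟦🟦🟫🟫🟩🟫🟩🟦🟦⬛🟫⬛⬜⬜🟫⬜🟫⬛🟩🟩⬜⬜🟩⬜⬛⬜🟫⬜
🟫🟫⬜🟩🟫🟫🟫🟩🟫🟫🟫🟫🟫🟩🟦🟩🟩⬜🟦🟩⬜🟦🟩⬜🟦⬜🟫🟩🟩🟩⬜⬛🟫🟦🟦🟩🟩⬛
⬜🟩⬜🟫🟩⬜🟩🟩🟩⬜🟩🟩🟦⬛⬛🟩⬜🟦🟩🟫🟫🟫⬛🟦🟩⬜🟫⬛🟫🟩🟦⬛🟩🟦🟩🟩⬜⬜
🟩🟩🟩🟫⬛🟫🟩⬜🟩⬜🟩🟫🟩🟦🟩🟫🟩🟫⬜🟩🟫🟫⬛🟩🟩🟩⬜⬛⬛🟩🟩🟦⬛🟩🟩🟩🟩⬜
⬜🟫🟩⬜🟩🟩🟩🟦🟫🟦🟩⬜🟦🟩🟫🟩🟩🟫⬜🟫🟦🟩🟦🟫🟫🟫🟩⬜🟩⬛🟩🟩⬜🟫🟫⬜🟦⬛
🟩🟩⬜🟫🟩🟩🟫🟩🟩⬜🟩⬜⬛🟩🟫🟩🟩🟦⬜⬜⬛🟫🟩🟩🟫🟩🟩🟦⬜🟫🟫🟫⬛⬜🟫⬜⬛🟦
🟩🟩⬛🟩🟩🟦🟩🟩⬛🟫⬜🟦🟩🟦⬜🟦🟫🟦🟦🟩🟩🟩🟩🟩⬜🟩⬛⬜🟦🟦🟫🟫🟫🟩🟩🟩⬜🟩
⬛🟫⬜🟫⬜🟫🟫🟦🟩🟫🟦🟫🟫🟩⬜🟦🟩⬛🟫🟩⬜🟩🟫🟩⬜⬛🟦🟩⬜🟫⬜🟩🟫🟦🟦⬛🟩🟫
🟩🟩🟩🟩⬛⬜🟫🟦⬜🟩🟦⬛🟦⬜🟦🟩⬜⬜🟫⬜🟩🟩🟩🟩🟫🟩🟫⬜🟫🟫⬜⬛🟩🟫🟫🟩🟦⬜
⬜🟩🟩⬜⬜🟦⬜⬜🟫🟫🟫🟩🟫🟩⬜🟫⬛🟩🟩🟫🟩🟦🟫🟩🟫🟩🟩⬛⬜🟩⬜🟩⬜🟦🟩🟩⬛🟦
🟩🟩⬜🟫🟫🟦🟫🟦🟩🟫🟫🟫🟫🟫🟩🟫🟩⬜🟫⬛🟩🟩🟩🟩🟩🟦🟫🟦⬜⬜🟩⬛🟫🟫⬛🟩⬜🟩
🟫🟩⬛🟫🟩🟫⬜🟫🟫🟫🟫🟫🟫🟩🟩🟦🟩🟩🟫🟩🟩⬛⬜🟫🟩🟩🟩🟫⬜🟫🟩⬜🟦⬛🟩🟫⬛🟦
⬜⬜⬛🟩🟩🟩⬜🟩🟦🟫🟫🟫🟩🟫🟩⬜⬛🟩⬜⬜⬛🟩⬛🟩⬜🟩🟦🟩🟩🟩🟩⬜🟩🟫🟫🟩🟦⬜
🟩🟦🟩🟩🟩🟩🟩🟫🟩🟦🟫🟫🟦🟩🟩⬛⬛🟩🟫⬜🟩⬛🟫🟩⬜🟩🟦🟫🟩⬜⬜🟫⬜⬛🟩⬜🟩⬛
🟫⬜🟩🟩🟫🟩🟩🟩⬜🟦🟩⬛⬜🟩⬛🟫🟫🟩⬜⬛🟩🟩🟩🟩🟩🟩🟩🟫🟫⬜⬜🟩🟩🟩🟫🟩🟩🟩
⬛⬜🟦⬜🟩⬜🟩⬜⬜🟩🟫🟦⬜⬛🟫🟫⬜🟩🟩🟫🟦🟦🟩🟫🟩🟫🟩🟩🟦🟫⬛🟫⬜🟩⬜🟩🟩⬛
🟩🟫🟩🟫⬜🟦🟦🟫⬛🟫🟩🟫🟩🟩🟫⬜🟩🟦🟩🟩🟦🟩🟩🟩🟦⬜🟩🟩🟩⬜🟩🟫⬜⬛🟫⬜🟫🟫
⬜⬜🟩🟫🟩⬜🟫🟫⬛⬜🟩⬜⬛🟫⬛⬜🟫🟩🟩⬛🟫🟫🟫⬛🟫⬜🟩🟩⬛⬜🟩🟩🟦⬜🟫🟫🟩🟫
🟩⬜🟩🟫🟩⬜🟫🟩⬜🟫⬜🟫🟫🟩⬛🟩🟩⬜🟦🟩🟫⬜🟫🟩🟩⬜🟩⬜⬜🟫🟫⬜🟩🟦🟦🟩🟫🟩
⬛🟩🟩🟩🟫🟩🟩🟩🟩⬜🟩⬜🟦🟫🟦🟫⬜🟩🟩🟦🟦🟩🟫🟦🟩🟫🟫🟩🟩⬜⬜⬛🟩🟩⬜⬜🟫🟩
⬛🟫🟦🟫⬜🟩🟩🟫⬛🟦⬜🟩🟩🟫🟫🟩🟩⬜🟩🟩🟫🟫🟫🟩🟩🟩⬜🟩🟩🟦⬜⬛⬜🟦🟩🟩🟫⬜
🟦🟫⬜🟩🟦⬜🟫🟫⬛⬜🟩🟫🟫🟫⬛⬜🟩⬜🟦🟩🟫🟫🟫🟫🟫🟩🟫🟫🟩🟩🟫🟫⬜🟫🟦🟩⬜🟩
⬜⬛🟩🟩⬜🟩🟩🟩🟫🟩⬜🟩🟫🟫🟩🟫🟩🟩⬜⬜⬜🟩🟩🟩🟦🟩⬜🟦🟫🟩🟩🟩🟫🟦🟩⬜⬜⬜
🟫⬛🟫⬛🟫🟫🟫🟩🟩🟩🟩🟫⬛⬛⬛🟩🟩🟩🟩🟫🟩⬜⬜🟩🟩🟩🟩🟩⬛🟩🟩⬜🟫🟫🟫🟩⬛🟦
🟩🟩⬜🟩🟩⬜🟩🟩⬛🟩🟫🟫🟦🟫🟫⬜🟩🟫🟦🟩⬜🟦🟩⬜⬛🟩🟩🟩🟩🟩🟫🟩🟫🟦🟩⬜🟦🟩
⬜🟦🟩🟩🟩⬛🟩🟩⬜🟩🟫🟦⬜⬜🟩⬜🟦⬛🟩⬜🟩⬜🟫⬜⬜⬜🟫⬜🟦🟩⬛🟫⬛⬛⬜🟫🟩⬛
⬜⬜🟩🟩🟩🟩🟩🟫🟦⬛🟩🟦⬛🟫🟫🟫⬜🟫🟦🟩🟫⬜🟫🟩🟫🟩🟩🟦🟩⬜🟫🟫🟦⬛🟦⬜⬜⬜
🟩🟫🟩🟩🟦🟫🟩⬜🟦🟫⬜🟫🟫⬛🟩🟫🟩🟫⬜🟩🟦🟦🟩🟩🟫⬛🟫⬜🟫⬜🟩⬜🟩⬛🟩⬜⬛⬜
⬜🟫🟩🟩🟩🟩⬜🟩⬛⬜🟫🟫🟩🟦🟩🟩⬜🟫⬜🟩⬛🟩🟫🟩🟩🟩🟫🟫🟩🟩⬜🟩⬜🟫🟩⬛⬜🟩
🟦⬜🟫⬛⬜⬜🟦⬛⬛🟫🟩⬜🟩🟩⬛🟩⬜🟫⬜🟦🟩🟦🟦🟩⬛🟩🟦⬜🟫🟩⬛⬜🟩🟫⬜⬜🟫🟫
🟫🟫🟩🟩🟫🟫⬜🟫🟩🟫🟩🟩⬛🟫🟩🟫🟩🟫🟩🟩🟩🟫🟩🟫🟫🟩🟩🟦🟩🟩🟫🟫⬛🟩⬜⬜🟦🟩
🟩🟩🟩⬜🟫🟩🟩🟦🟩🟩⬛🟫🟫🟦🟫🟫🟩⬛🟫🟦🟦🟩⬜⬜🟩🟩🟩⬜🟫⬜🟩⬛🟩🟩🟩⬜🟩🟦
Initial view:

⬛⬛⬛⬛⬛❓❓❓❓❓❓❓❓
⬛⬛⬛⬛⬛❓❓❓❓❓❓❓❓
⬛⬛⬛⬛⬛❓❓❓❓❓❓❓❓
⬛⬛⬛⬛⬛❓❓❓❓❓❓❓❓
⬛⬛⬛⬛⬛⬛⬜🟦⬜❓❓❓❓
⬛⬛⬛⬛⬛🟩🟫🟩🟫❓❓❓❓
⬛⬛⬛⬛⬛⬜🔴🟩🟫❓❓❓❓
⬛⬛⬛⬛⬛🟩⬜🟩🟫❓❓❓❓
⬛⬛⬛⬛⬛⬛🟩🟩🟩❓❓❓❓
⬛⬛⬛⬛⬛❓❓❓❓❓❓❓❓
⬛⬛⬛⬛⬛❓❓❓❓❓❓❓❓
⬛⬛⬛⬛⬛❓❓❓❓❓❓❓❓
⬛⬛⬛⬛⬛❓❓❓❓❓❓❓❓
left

⬛⬛⬛⬛⬛⬛❓❓❓❓❓❓❓
⬛⬛⬛⬛⬛⬛❓❓❓❓❓❓❓
⬛⬛⬛⬛⬛⬛❓❓❓❓❓❓❓
⬛⬛⬛⬛⬛⬛❓❓❓❓❓❓❓
⬛⬛⬛⬛⬛⬛⬛⬜🟦⬜❓❓❓
⬛⬛⬛⬛⬛⬛🟩🟫🟩🟫❓❓❓
⬛⬛⬛⬛⬛⬛🔴⬜🟩🟫❓❓❓
⬛⬛⬛⬛⬛⬛🟩⬜🟩🟫❓❓❓
⬛⬛⬛⬛⬛⬛⬛🟩🟩🟩❓❓❓
⬛⬛⬛⬛⬛⬛❓❓❓❓❓❓❓
⬛⬛⬛⬛⬛⬛❓❓❓❓❓❓❓
⬛⬛⬛⬛⬛⬛❓❓❓❓❓❓❓
⬛⬛⬛⬛⬛⬛❓❓❓❓❓❓❓

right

⬛⬛⬛⬛⬛❓❓❓❓❓❓❓❓
⬛⬛⬛⬛⬛❓❓❓❓❓❓❓❓
⬛⬛⬛⬛⬛❓❓❓❓❓❓❓❓
⬛⬛⬛⬛⬛❓❓❓❓❓❓❓❓
⬛⬛⬛⬛⬛⬛⬜🟦⬜❓❓❓❓
⬛⬛⬛⬛⬛🟩🟫🟩🟫❓❓❓❓
⬛⬛⬛⬛⬛⬜🔴🟩🟫❓❓❓❓
⬛⬛⬛⬛⬛🟩⬜🟩🟫❓❓❓❓
⬛⬛⬛⬛⬛⬛🟩🟩🟩❓❓❓❓
⬛⬛⬛⬛⬛❓❓❓❓❓❓❓❓
⬛⬛⬛⬛⬛❓❓❓❓❓❓❓❓
⬛⬛⬛⬛⬛❓❓❓❓❓❓❓❓
⬛⬛⬛⬛⬛❓❓❓❓❓❓❓❓

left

⬛⬛⬛⬛⬛⬛❓❓❓❓❓❓❓
⬛⬛⬛⬛⬛⬛❓❓❓❓❓❓❓
⬛⬛⬛⬛⬛⬛❓❓❓❓❓❓❓
⬛⬛⬛⬛⬛⬛❓❓❓❓❓❓❓
⬛⬛⬛⬛⬛⬛⬛⬜🟦⬜❓❓❓
⬛⬛⬛⬛⬛⬛🟩🟫🟩🟫❓❓❓
⬛⬛⬛⬛⬛⬛🔴⬜🟩🟫❓❓❓
⬛⬛⬛⬛⬛⬛🟩⬜🟩🟫❓❓❓
⬛⬛⬛⬛⬛⬛⬛🟩🟩🟩❓❓❓
⬛⬛⬛⬛⬛⬛❓❓❓❓❓❓❓
⬛⬛⬛⬛⬛⬛❓❓❓❓❓❓❓
⬛⬛⬛⬛⬛⬛❓❓❓❓❓❓❓
⬛⬛⬛⬛⬛⬛❓❓❓❓❓❓❓

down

⬛⬛⬛⬛⬛⬛❓❓❓❓❓❓❓
⬛⬛⬛⬛⬛⬛❓❓❓❓❓❓❓
⬛⬛⬛⬛⬛⬛❓❓❓❓❓❓❓
⬛⬛⬛⬛⬛⬛⬛⬜🟦⬜❓❓❓
⬛⬛⬛⬛⬛⬛🟩🟫🟩🟫❓❓❓
⬛⬛⬛⬛⬛⬛⬜⬜🟩🟫❓❓❓
⬛⬛⬛⬛⬛⬛🔴⬜🟩🟫❓❓❓
⬛⬛⬛⬛⬛⬛⬛🟩🟩🟩❓❓❓
⬛⬛⬛⬛⬛⬛⬛🟫🟦❓❓❓❓
⬛⬛⬛⬛⬛⬛❓❓❓❓❓❓❓
⬛⬛⬛⬛⬛⬛❓❓❓❓❓❓❓
⬛⬛⬛⬛⬛⬛❓❓❓❓❓❓❓
⬛⬛⬛⬛⬛⬛❓❓❓❓❓❓❓

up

⬛⬛⬛⬛⬛⬛❓❓❓❓❓❓❓
⬛⬛⬛⬛⬛⬛❓❓❓❓❓❓❓
⬛⬛⬛⬛⬛⬛❓❓❓❓❓❓❓
⬛⬛⬛⬛⬛⬛❓❓❓❓❓❓❓
⬛⬛⬛⬛⬛⬛⬛⬜🟦⬜❓❓❓
⬛⬛⬛⬛⬛⬛🟩🟫🟩🟫❓❓❓
⬛⬛⬛⬛⬛⬛🔴⬜🟩🟫❓❓❓
⬛⬛⬛⬛⬛⬛🟩⬜🟩🟫❓❓❓
⬛⬛⬛⬛⬛⬛⬛🟩🟩🟩❓❓❓
⬛⬛⬛⬛⬛⬛⬛🟫🟦❓❓❓❓
⬛⬛⬛⬛⬛⬛❓❓❓❓❓❓❓
⬛⬛⬛⬛⬛⬛❓❓❓❓❓❓❓
⬛⬛⬛⬛⬛⬛❓❓❓❓❓❓❓

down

⬛⬛⬛⬛⬛⬛❓❓❓❓❓❓❓
⬛⬛⬛⬛⬛⬛❓❓❓❓❓❓❓
⬛⬛⬛⬛⬛⬛❓❓❓❓❓❓❓
⬛⬛⬛⬛⬛⬛⬛⬜🟦⬜❓❓❓
⬛⬛⬛⬛⬛⬛🟩🟫🟩🟫❓❓❓
⬛⬛⬛⬛⬛⬛⬜⬜🟩🟫❓❓❓
⬛⬛⬛⬛⬛⬛🔴⬜🟩🟫❓❓❓
⬛⬛⬛⬛⬛⬛⬛🟩🟩🟩❓❓❓
⬛⬛⬛⬛⬛⬛⬛🟫🟦❓❓❓❓
⬛⬛⬛⬛⬛⬛❓❓❓❓❓❓❓
⬛⬛⬛⬛⬛⬛❓❓❓❓❓❓❓
⬛⬛⬛⬛⬛⬛❓❓❓❓❓❓❓
⬛⬛⬛⬛⬛⬛❓❓❓❓❓❓❓

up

⬛⬛⬛⬛⬛⬛❓❓❓❓❓❓❓
⬛⬛⬛⬛⬛⬛❓❓❓❓❓❓❓
⬛⬛⬛⬛⬛⬛❓❓❓❓❓❓❓
⬛⬛⬛⬛⬛⬛❓❓❓❓❓❓❓
⬛⬛⬛⬛⬛⬛⬛⬜🟦⬜❓❓❓
⬛⬛⬛⬛⬛⬛🟩🟫🟩🟫❓❓❓
⬛⬛⬛⬛⬛⬛🔴⬜🟩🟫❓❓❓
⬛⬛⬛⬛⬛⬛🟩⬜🟩🟫❓❓❓
⬛⬛⬛⬛⬛⬛⬛🟩🟩🟩❓❓❓
⬛⬛⬛⬛⬛⬛⬛🟫🟦❓❓❓❓
⬛⬛⬛⬛⬛⬛❓❓❓❓❓❓❓
⬛⬛⬛⬛⬛⬛❓❓❓❓❓❓❓
⬛⬛⬛⬛⬛⬛❓❓❓❓❓❓❓

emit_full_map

⬛⬜🟦⬜
🟩🟫🟩🟫
🔴⬜🟩🟫
🟩⬜🟩🟫
⬛🟩🟩🟩
⬛🟫🟦❓

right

⬛⬛⬛⬛⬛❓❓❓❓❓❓❓❓
⬛⬛⬛⬛⬛❓❓❓❓❓❓❓❓
⬛⬛⬛⬛⬛❓❓❓❓❓❓❓❓
⬛⬛⬛⬛⬛❓❓❓❓❓❓❓❓
⬛⬛⬛⬛⬛⬛⬜🟦⬜❓❓❓❓
⬛⬛⬛⬛⬛🟩🟫🟩🟫❓❓❓❓
⬛⬛⬛⬛⬛⬜🔴🟩🟫❓❓❓❓
⬛⬛⬛⬛⬛🟩⬜🟩🟫❓❓❓❓
⬛⬛⬛⬛⬛⬛🟩🟩🟩❓❓❓❓
⬛⬛⬛⬛⬛⬛🟫🟦❓❓❓❓❓
⬛⬛⬛⬛⬛❓❓❓❓❓❓❓❓
⬛⬛⬛⬛⬛❓❓❓❓❓❓❓❓
⬛⬛⬛⬛⬛❓❓❓❓❓❓❓❓

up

⬛⬛⬛⬛⬛❓❓❓❓❓❓❓❓
⬛⬛⬛⬛⬛❓❓❓❓❓❓❓❓
⬛⬛⬛⬛⬛❓❓❓❓❓❓❓❓
⬛⬛⬛⬛⬛❓❓❓❓❓❓❓❓
⬛⬛⬛⬛⬛🟫⬜🟩🟩❓❓❓❓
⬛⬛⬛⬛⬛⬛⬜🟦⬜❓❓❓❓
⬛⬛⬛⬛⬛🟩🔴🟩🟫❓❓❓❓
⬛⬛⬛⬛⬛⬜⬜🟩🟫❓❓❓❓
⬛⬛⬛⬛⬛🟩⬜🟩🟫❓❓❓❓
⬛⬛⬛⬛⬛⬛🟩🟩🟩❓❓❓❓
⬛⬛⬛⬛⬛⬛🟫🟦❓❓❓❓❓
⬛⬛⬛⬛⬛❓❓❓❓❓❓❓❓
⬛⬛⬛⬛⬛❓❓❓❓❓❓❓❓

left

⬛⬛⬛⬛⬛⬛❓❓❓❓❓❓❓
⬛⬛⬛⬛⬛⬛❓❓❓❓❓❓❓
⬛⬛⬛⬛⬛⬛❓❓❓❓❓❓❓
⬛⬛⬛⬛⬛⬛❓❓❓❓❓❓❓
⬛⬛⬛⬛⬛⬛🟫⬜🟩🟩❓❓❓
⬛⬛⬛⬛⬛⬛⬛⬜🟦⬜❓❓❓
⬛⬛⬛⬛⬛⬛🔴🟫🟩🟫❓❓❓
⬛⬛⬛⬛⬛⬛⬜⬜🟩🟫❓❓❓
⬛⬛⬛⬛⬛⬛🟩⬜🟩🟫❓❓❓
⬛⬛⬛⬛⬛⬛⬛🟩🟩🟩❓❓❓
⬛⬛⬛⬛⬛⬛⬛🟫🟦❓❓❓❓
⬛⬛⬛⬛⬛⬛❓❓❓❓❓❓❓
⬛⬛⬛⬛⬛⬛❓❓❓❓❓❓❓

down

⬛⬛⬛⬛⬛⬛❓❓❓❓❓❓❓
⬛⬛⬛⬛⬛⬛❓❓❓❓❓❓❓
⬛⬛⬛⬛⬛⬛❓❓❓❓❓❓❓
⬛⬛⬛⬛⬛⬛🟫⬜🟩🟩❓❓❓
⬛⬛⬛⬛⬛⬛⬛⬜🟦⬜❓❓❓
⬛⬛⬛⬛⬛⬛🟩🟫🟩🟫❓❓❓
⬛⬛⬛⬛⬛⬛🔴⬜🟩🟫❓❓❓
⬛⬛⬛⬛⬛⬛🟩⬜🟩🟫❓❓❓
⬛⬛⬛⬛⬛⬛⬛🟩🟩🟩❓❓❓
⬛⬛⬛⬛⬛⬛⬛🟫🟦❓❓❓❓
⬛⬛⬛⬛⬛⬛❓❓❓❓❓❓❓
⬛⬛⬛⬛⬛⬛❓❓❓❓❓❓❓
⬛⬛⬛⬛⬛⬛❓❓❓❓❓❓❓

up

⬛⬛⬛⬛⬛⬛❓❓❓❓❓❓❓
⬛⬛⬛⬛⬛⬛❓❓❓❓❓❓❓
⬛⬛⬛⬛⬛⬛❓❓❓❓❓❓❓
⬛⬛⬛⬛⬛⬛❓❓❓❓❓❓❓
⬛⬛⬛⬛⬛⬛🟫⬜🟩🟩❓❓❓
⬛⬛⬛⬛⬛⬛⬛⬜🟦⬜❓❓❓
⬛⬛⬛⬛⬛⬛🔴🟫🟩🟫❓❓❓
⬛⬛⬛⬛⬛⬛⬜⬜🟩🟫❓❓❓
⬛⬛⬛⬛⬛⬛🟩⬜🟩🟫❓❓❓
⬛⬛⬛⬛⬛⬛⬛🟩🟩🟩❓❓❓
⬛⬛⬛⬛⬛⬛⬛🟫🟦❓❓❓❓
⬛⬛⬛⬛⬛⬛❓❓❓❓❓❓❓
⬛⬛⬛⬛⬛⬛❓❓❓❓❓❓❓

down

⬛⬛⬛⬛⬛⬛❓❓❓❓❓❓❓
⬛⬛⬛⬛⬛⬛❓❓❓❓❓❓❓
⬛⬛⬛⬛⬛⬛❓❓❓❓❓❓❓
⬛⬛⬛⬛⬛⬛🟫⬜🟩🟩❓❓❓
⬛⬛⬛⬛⬛⬛⬛⬜🟦⬜❓❓❓
⬛⬛⬛⬛⬛⬛🟩🟫🟩🟫❓❓❓
⬛⬛⬛⬛⬛⬛🔴⬜🟩🟫❓❓❓
⬛⬛⬛⬛⬛⬛🟩⬜🟩🟫❓❓❓
⬛⬛⬛⬛⬛⬛⬛🟩🟩🟩❓❓❓
⬛⬛⬛⬛⬛⬛⬛🟫🟦❓❓❓❓
⬛⬛⬛⬛⬛⬛❓❓❓❓❓❓❓
⬛⬛⬛⬛⬛⬛❓❓❓❓❓❓❓
⬛⬛⬛⬛⬛⬛❓❓❓❓❓❓❓

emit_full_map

🟫⬜🟩🟩
⬛⬜🟦⬜
🟩🟫🟩🟫
🔴⬜🟩🟫
🟩⬜🟩🟫
⬛🟩🟩🟩
⬛🟫🟦❓

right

⬛⬛⬛⬛⬛❓❓❓❓❓❓❓❓
⬛⬛⬛⬛⬛❓❓❓❓❓❓❓❓
⬛⬛⬛⬛⬛❓❓❓❓❓❓❓❓
⬛⬛⬛⬛⬛🟫⬜🟩🟩❓❓❓❓
⬛⬛⬛⬛⬛⬛⬜🟦⬜❓❓❓❓
⬛⬛⬛⬛⬛🟩🟫🟩🟫❓❓❓❓
⬛⬛⬛⬛⬛⬜🔴🟩🟫❓❓❓❓
⬛⬛⬛⬛⬛🟩⬜🟩🟫❓❓❓❓
⬛⬛⬛⬛⬛⬛🟩🟩🟩❓❓❓❓
⬛⬛⬛⬛⬛⬛🟫🟦❓❓❓❓❓
⬛⬛⬛⬛⬛❓❓❓❓❓❓❓❓
⬛⬛⬛⬛⬛❓❓❓❓❓❓❓❓
⬛⬛⬛⬛⬛❓❓❓❓❓❓❓❓


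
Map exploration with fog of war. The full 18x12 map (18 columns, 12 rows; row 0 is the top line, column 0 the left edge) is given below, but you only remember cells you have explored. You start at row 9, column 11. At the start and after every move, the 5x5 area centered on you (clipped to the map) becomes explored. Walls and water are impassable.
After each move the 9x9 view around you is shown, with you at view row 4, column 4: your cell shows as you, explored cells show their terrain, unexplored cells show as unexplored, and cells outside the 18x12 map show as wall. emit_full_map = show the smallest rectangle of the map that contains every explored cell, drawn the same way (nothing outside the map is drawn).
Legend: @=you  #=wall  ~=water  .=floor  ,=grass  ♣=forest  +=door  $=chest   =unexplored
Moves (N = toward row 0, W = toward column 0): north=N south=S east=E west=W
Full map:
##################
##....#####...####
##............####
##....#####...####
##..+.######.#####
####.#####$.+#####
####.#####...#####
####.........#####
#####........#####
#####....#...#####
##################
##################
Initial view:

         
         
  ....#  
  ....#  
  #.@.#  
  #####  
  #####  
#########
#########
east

         
         
 ....##  
 ....##  
 #..@##  
 ######  
 ######  
#########
#########

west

         
         
  ....## 
  ....## 
  #.@.## 
  ###### 
  ###### 
#########
#########

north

         
         
  #...#  
  ....## 
  ..@.## 
  #...## 
  ###### 
  ###### 
#########

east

         
         
 #...##  
 ....##  
 ...@##  
 #...##  
 ######  
 ######  
#########

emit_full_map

#...##
....##
...@##
#...##
######
######

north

         
         
  $.+##  
 #...##  
 ...@##  
 ....##  
 #...##  
 ######  
 ######  

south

         
  $.+##  
 #...##  
 ....##  
 ...@##  
 #...##  
 ######  
 ######  
#########

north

         
         
  $.+##  
 #...##  
 ...@##  
 ....##  
 #...##  
 ######  
 ######  

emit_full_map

 $.+##
#...##
...@##
....##
#...##
######
######


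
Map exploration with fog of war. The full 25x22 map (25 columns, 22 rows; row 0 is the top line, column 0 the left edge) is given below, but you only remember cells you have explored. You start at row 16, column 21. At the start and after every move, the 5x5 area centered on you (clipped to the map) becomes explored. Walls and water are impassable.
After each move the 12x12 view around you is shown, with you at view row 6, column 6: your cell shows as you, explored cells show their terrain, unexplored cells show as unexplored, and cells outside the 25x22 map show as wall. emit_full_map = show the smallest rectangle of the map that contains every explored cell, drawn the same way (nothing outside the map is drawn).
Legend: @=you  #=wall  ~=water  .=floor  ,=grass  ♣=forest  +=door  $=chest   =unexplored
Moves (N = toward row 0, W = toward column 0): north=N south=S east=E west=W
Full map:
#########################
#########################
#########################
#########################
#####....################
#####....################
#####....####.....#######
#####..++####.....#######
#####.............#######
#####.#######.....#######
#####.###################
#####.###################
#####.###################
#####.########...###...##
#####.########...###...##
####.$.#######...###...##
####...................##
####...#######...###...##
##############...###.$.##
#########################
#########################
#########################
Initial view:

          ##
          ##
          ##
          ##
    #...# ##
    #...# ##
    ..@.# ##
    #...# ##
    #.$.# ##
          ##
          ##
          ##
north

          ##
          ##
          ##
          ##
    #...# ##
    #...# ##
    #.@.# ##
    ....# ##
    #...# ##
    #.$.# ##
          ##
          ##

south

          ##
          ##
          ##
    #...# ##
    #...# ##
    #...# ##
    ..@.# ##
    #...# ##
    #.$.# ##
          ##
          ##
          ##

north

          ##
          ##
          ##
          ##
    #...# ##
    #...# ##
    #.@.# ##
    ....# ##
    #...# ##
    #.$.# ##
          ##
          ##

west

           #
           #
           #
           #
    ##...# #
    ##...# #
    ##@..# #
    .....# #
    ##...# #
     #.$.# #
           #
           #

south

           #
           #
           #
    ##...# #
    ##...# #
    ##...# #
    ..@..# #
    ##...# #
    ##.$.# #
           #
           #
           #

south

           #
           #
    ##...# #
    ##...# #
    ##...# #
    .....# #
    ##@..# #
    ##.$.# #
    #####  #
           #
           #
############

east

          ##
          ##
   ##...# ##
   ##...# ##
   ##...# ##
   .....# ##
   ##.@.# ##
   ##.$.# ##
   ###### ##
          ##
          ##
############

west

           #
           #
    ##...# #
    ##...# #
    ##...# #
    .....# #
    ##@..# #
    ##.$.# #
    ###### #
           #
           #
############

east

          ##
          ##
   ##...# ##
   ##...# ##
   ##...# ##
   .....# ##
   ##.@.# ##
   ##.$.# ##
   ###### ##
          ##
          ##
############

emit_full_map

##...#
##...#
##...#
.....#
##.@.#
##.$.#
######

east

         ###
         ###
  ##...# ###
  ##...# ###
  ##...#####
  .....#####
  ##..@#####
  ##.$.#####
  ##########
         ###
         ###
############

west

          ##
          ##
   ##...# ##
   ##...# ##
   ##...####
   .....####
   ##.@.####
   ##.$.####
   #########
          ##
          ##
############

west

           #
           #
    ##...# #
    ##...# #
    ##...###
    .....###
    ##@..###
    ##.$.###
    ########
           #
           #
############

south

           #
    ##...# #
    ##...# #
    ##...###
    .....###
    ##...###
    ##@$.###
    ########
    #####  #
           #
############
############

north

           #
           #
    ##...# #
    ##...# #
    ##...###
    .....###
    ##@..###
    ##.$.###
    ########
    #####  #
           #
############

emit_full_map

##...# 
##...# 
##...##
.....##
##@..##
##.$.##
#######
#####  

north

           #
           #
           #
    ##...# #
    ##...# #
    ##...###
    ..@..###
    ##...###
    ##.$.###
    ########
    #####  #
           #

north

           #
           #
           #
           #
    ##...# #
    ##...# #
    ##@..###
    .....###
    ##...###
    ##.$.###
    ########
    #####  #

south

           #
           #
           #
    ##...# #
    ##...# #
    ##...###
    ..@..###
    ##...###
    ##.$.###
    ########
    #####  #
           #

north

           #
           #
           #
           #
    ##...# #
    ##...# #
    ##@..###
    .....###
    ##...###
    ##.$.###
    ########
    #####  #

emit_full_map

##...# 
##...# 
##@..##
.....##
##...##
##.$.##
#######
#####  


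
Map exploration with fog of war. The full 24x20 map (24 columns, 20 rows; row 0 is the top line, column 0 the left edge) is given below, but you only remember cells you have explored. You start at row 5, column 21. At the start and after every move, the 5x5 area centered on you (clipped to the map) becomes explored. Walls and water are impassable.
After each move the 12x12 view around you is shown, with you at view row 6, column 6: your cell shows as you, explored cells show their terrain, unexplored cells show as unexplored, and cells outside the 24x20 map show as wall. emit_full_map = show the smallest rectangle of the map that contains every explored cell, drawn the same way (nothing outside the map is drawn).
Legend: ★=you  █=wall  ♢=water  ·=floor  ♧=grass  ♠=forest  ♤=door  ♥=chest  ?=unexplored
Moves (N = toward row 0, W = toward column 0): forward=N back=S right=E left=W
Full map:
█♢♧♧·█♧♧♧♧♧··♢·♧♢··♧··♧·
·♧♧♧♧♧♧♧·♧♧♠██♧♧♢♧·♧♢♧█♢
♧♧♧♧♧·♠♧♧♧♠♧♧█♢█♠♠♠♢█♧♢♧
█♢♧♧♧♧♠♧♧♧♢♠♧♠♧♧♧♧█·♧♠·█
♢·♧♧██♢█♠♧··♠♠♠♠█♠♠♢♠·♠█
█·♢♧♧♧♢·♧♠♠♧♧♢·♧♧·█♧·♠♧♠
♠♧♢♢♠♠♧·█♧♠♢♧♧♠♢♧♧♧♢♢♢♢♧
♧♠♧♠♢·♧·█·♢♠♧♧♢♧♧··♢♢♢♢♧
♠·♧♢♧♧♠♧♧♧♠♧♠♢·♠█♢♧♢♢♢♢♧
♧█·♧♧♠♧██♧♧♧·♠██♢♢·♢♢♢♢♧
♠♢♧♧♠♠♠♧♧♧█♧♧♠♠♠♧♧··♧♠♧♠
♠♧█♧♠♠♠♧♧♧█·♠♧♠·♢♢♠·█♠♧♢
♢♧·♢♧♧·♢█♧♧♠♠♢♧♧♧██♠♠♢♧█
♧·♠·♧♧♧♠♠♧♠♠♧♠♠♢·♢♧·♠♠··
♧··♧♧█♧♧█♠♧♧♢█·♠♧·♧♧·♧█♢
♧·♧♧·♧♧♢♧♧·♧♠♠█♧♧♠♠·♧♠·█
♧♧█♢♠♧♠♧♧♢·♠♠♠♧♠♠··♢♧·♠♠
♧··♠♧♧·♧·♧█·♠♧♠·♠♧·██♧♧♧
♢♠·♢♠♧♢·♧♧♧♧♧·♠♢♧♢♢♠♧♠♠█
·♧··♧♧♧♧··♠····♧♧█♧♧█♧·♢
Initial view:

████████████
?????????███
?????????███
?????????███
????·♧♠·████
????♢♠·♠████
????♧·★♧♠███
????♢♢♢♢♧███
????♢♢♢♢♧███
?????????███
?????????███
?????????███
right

████████████
????????████
????????████
????????████
???·♧♠·█████
???♢♠·♠█████
???♧·♠★♠████
???♢♢♢♢♧████
???♢♢♢♢♧████
????????████
????????████
????????████

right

████████████
???????█████
???????█████
???????█████
??·♧♠·██████
??♢♠·♠██████
??♧·♠♧★█████
??♢♢♢♢♧█████
??♢♢♢♢♧█████
???????█████
???????█████
???????█████

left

████████████
????????████
????????████
????????████
???·♧♠·█████
???♢♠·♠█████
???♧·♠★♠████
???♢♢♢♢♧████
???♢♢♢♢♧████
????????████
????????████
????????████

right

████████████
???????█████
???????█████
???????█████
??·♧♠·██████
??♢♠·♠██████
??♧·♠♧★█████
??♢♢♢♢♧█████
??♢♢♢♢♧█████
???????█████
???????█████
???????█████

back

???????█████
???????█████
???????█████
??·♧♠·██████
??♢♠·♠██████
??♧·♠♧♠█████
??♢♢♢♢★█████
??♢♢♢♢♧█████
????♢♢♧█████
???????█████
???????█████
???????█████

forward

████████████
???????█████
???????█████
???????█████
??·♧♠·██████
??♢♠·♠██████
??♧·♠♧★█████
??♢♢♢♢♧█████
??♢♢♢♢♧█████
????♢♢♧█████
???????█████
???????█████

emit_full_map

·♧♠·█
♢♠·♠█
♧·♠♧★
♢♢♢♢♧
♢♢♢♢♧
??♢♢♧

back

???????█████
???????█████
???????█████
??·♧♠·██████
??♢♠·♠██████
??♧·♠♧♠█████
??♢♢♢♢★█████
??♢♢♢♢♧█████
????♢♢♧█████
???????█████
???????█████
???????█████

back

???????█████
???????█████
??·♧♠·██████
??♢♠·♠██████
??♧·♠♧♠█████
??♢♢♢♢♧█████
??♢♢♢♢★█████
????♢♢♧█████
????♢♢♧█████
???????█████
???????█████
???????█████

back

???????█████
??·♧♠·██████
??♢♠·♠██████
??♧·♠♧♠█████
??♢♢♢♢♧█████
??♢♢♢♢♧█████
????♢♢★█████
????♢♢♧█████
????♠♧♠█████
???????█████
???????█████
???????█████

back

??·♧♠·██████
??♢♠·♠██████
??♧·♠♧♠█████
??♢♢♢♢♧█████
??♢♢♢♢♧█████
????♢♢♧█████
????♢♢★█████
????♠♧♠█████
????♠♧♢█████
???????█████
???????█████
???????█████

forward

???????█████
??·♧♠·██████
??♢♠·♠██████
??♧·♠♧♠█████
??♢♢♢♢♧█████
??♢♢♢♢♧█████
????♢♢★█████
????♢♢♧█████
????♠♧♠█████
????♠♧♢█████
???????█████
???????█████

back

??·♧♠·██████
??♢♠·♠██████
??♧·♠♧♠█████
??♢♢♢♢♧█████
??♢♢♢♢♧█████
????♢♢♧█████
????♢♢★█████
????♠♧♠█████
????♠♧♢█████
???????█████
???????█████
???????█████

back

??♢♠·♠██████
??♧·♠♧♠█████
??♢♢♢♢♧█████
??♢♢♢♢♧█████
????♢♢♧█████
????♢♢♧█████
????♠♧★█████
????♠♧♢█████
????♢♧██████
???????█████
???????█████
???????█████

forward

??·♧♠·██████
??♢♠·♠██████
??♧·♠♧♠█████
??♢♢♢♢♧█████
??♢♢♢♢♧█████
????♢♢♧█████
????♢♢★█████
????♠♧♠█████
????♠♧♢█████
????♢♧██████
???????█████
???????█████

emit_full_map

·♧♠·█
♢♠·♠█
♧·♠♧♠
♢♢♢♢♧
♢♢♢♢♧
??♢♢♧
??♢♢★
??♠♧♠
??♠♧♢
??♢♧█

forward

???????█████
??·♧♠·██████
??♢♠·♠██████
??♧·♠♧♠█████
??♢♢♢♢♧█████
??♢♢♢♢♧█████
????♢♢★█████
????♢♢♧█████
????♠♧♠█████
????♠♧♢█████
????♢♧██████
???????█████

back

??·♧♠·██████
??♢♠·♠██████
??♧·♠♧♠█████
??♢♢♢♢♧█████
??♢♢♢♢♧█████
????♢♢♧█████
????♢♢★█████
????♠♧♠█████
????♠♧♢█████
????♢♧██████
???????█████
???????█████

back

??♢♠·♠██████
??♧·♠♧♠█████
??♢♢♢♢♧█████
??♢♢♢♢♧█████
????♢♢♧█████
????♢♢♧█████
????♠♧★█████
????♠♧♢█████
????♢♧██████
???????█████
???????█████
???????█████

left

???♢♠·♠█████
???♧·♠♧♠████
???♢♢♢♢♧████
???♢♢♢♢♧████
????♢♢♢♧████
????♢♢♢♧████
????♧♠★♠████
????█♠♧♢████
????♠♢♧█████
????????████
????????████
????????████

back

???♧·♠♧♠████
???♢♢♢♢♧████
???♢♢♢♢♧████
????♢♢♢♧████
????♢♢♢♧████
????♧♠♧♠████
????█♠★♢████
????♠♢♧█████
????♠♠··████
????????████
????????████
????????████

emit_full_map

·♧♠·█
♢♠·♠█
♧·♠♧♠
♢♢♢♢♧
♢♢♢♢♧
?♢♢♢♧
?♢♢♢♧
?♧♠♧♠
?█♠★♢
?♠♢♧█
?♠♠··
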